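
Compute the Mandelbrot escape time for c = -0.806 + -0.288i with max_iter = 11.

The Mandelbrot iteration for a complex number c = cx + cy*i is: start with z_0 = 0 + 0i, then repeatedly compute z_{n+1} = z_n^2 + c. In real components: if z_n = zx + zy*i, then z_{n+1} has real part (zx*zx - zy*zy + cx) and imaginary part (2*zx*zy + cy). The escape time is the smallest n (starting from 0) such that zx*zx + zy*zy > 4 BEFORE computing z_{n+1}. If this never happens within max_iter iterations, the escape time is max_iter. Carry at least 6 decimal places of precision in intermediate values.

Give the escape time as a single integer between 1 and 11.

Answer: 10

Derivation:
z_0 = 0 + 0i, c = -0.8060 + -0.2880i
Iter 1: z = -0.8060 + -0.2880i, |z|^2 = 0.7326
Iter 2: z = -0.2393 + 0.1763i, |z|^2 = 0.0883
Iter 3: z = -0.7798 + -0.3724i, |z|^2 = 0.7467
Iter 4: z = -0.3366 + 0.2927i, |z|^2 = 0.1990
Iter 5: z = -0.7784 + -0.4850i, |z|^2 = 0.8412
Iter 6: z = -0.4353 + 0.4671i, |z|^2 = 0.4077
Iter 7: z = -0.8347 + -0.6947i, |z|^2 = 1.1793
Iter 8: z = -0.5919 + 0.8718i, |z|^2 = 1.1104
Iter 9: z = -1.2156 + -1.3200i, |z|^2 = 3.2202
Iter 10: z = -1.0709 + 2.9212i, |z|^2 = 9.6805
Escaped at iteration 10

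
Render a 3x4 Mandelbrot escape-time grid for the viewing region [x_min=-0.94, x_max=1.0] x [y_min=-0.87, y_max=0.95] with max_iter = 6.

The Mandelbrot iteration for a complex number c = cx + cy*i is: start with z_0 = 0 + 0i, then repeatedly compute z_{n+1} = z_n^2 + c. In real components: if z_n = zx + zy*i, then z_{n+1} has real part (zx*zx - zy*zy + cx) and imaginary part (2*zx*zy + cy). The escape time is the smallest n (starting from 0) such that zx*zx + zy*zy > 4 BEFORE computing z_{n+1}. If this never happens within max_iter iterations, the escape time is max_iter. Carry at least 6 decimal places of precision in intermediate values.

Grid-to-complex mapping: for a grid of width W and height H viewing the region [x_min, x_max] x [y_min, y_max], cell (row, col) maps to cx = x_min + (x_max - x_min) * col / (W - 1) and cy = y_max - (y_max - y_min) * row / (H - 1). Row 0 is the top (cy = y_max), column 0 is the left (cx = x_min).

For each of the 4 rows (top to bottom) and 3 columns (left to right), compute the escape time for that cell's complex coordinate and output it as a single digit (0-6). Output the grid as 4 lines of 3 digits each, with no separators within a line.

(row=0, col=0): c = -0.9400 + 0.9500i → escape time 3
(row=0, col=1): c = 0.0300 + 0.9500i → escape time 6
(row=0, col=2): c = 1.0000 + 0.9500i → escape time 2
(row=1, col=0): c = -0.9400 + 0.3433i → escape time 6
(row=1, col=1): c = 0.0300 + 0.3433i → escape time 6
(row=1, col=2): c = 1.0000 + 0.3433i → escape time 2
(row=2, col=0): c = -0.9400 + -0.2633i → escape time 6
(row=2, col=1): c = 0.0300 + -0.2633i → escape time 6
(row=2, col=2): c = 1.0000 + -0.2633i → escape time 2
(row=3, col=0): c = -0.9400 + -0.8700i → escape time 3
(row=3, col=1): c = 0.0300 + -0.8700i → escape time 6
(row=3, col=2): c = 1.0000 + -0.8700i → escape time 2

Answer: 362
662
662
362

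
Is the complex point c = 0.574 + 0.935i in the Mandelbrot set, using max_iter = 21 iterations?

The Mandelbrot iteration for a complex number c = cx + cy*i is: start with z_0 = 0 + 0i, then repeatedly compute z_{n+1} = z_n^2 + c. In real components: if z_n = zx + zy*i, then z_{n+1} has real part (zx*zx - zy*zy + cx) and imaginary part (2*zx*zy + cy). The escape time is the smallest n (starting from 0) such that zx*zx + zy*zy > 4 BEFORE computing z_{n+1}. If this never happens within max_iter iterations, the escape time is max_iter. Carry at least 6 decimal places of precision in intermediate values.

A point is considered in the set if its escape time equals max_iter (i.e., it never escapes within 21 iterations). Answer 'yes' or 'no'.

z_0 = 0 + 0i, c = 0.5740 + 0.9350i
Iter 1: z = 0.5740 + 0.9350i, |z|^2 = 1.2037
Iter 2: z = 0.0293 + 2.0084i, |z|^2 = 4.0344
Escaped at iteration 2

Answer: no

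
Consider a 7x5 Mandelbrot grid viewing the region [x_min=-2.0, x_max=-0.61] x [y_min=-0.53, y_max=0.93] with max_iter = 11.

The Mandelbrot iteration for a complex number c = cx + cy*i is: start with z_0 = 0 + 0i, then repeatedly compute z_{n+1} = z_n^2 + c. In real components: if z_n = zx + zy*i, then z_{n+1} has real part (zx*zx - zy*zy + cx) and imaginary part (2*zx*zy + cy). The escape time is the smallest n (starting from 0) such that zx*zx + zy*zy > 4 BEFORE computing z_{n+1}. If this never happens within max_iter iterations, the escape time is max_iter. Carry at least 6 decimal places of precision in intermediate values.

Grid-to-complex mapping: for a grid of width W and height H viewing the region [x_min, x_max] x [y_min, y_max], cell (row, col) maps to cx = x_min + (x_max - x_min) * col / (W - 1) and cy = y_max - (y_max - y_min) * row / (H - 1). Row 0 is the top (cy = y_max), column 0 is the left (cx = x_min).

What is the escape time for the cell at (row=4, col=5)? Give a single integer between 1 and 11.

Answer: 5

Derivation:
z_0 = 0 + 0i, c = -0.8417 + -0.5300i
Iter 1: z = -0.8417 + -0.5300i, |z|^2 = 0.9893
Iter 2: z = -0.4142 + 0.3622i, |z|^2 = 0.3027
Iter 3: z = -0.8013 + -0.8300i, |z|^2 = 1.3310
Iter 4: z = -0.8885 + 0.8001i, |z|^2 = 1.4296
Iter 5: z = -0.6925 + -1.9518i, |z|^2 = 4.2892
Escaped at iteration 5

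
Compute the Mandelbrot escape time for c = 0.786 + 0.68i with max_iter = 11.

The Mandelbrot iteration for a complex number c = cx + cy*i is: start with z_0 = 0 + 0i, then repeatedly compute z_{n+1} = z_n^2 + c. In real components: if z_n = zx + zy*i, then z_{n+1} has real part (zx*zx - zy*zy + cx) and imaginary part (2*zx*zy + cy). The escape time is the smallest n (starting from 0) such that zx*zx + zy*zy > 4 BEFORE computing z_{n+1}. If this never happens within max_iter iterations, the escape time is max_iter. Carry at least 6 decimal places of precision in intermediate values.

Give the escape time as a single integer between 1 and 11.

z_0 = 0 + 0i, c = 0.7860 + 0.6800i
Iter 1: z = 0.7860 + 0.6800i, |z|^2 = 1.0802
Iter 2: z = 0.9414 + 1.7490i, |z|^2 = 3.9451
Iter 3: z = -1.3866 + 3.9729i, |z|^2 = 17.7069
Escaped at iteration 3

Answer: 3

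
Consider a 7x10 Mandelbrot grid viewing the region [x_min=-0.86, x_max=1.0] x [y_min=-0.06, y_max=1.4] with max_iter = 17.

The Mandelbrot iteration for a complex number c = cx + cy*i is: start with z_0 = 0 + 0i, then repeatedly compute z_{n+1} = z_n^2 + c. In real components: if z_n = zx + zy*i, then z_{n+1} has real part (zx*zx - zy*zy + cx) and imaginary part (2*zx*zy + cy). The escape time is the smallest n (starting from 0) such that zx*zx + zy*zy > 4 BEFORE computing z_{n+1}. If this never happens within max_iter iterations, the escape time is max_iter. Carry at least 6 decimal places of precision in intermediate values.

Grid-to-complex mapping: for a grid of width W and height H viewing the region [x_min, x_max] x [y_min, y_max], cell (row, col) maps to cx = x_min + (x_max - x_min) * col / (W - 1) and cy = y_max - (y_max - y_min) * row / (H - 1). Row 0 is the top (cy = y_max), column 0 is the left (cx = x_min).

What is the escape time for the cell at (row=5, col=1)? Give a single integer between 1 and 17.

Answer: 17

Derivation:
z_0 = 0 + 0i, c = -0.5500 + 0.5889i
Iter 1: z = -0.5500 + 0.5889i, |z|^2 = 0.6493
Iter 2: z = -0.5943 + -0.0589i, |z|^2 = 0.3566
Iter 3: z = -0.2003 + 0.6589i, |z|^2 = 0.4742
Iter 4: z = -0.9440 + 0.3250i, |z|^2 = 0.9968
Iter 5: z = 0.2356 + -0.0246i, |z|^2 = 0.0561
Iter 6: z = -0.4951 + 0.5773i, |z|^2 = 0.5784
Iter 7: z = -0.6381 + 0.0172i, |z|^2 = 0.4075
Iter 8: z = -0.1431 + 0.5669i, |z|^2 = 0.3418
Iter 9: z = -0.8509 + 0.4266i, |z|^2 = 0.9060
Iter 10: z = -0.0080 + -0.1371i, |z|^2 = 0.0189
Iter 11: z = -0.5687 + 0.5911i, |z|^2 = 0.6729
Iter 12: z = -0.5759 + -0.0835i, |z|^2 = 0.3387
Iter 13: z = -0.2253 + 0.6850i, |z|^2 = 0.5200
Iter 14: z = -0.9685 + 0.2802i, |z|^2 = 1.0166
Iter 15: z = 0.3095 + 0.0461i, |z|^2 = 0.0979
Iter 16: z = -0.4563 + 0.6174i, |z|^2 = 0.5894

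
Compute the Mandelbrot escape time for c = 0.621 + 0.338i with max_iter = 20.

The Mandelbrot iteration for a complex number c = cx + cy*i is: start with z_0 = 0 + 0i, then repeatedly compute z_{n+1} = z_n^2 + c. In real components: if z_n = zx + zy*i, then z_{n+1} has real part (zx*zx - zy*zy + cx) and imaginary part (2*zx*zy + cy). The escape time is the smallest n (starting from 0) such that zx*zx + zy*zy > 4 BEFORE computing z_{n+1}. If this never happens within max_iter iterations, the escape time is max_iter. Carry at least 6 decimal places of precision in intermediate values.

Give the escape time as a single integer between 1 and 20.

z_0 = 0 + 0i, c = 0.6210 + 0.3380i
Iter 1: z = 0.6210 + 0.3380i, |z|^2 = 0.4999
Iter 2: z = 0.8924 + 0.7578i, |z|^2 = 1.3706
Iter 3: z = 0.8431 + 1.6905i, |z|^2 = 3.5687
Iter 4: z = -1.5260 + 3.1886i, |z|^2 = 12.4958
Escaped at iteration 4

Answer: 4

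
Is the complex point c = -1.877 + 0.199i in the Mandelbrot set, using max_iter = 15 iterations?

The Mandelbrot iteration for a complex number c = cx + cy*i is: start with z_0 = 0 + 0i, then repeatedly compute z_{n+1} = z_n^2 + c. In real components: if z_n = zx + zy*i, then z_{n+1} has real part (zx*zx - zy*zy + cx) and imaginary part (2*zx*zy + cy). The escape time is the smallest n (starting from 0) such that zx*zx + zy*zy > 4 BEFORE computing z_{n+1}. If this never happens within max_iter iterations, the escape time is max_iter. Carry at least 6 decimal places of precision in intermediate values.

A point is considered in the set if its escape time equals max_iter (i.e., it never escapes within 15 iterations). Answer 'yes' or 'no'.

Answer: no

Derivation:
z_0 = 0 + 0i, c = -1.8770 + 0.1990i
Iter 1: z = -1.8770 + 0.1990i, |z|^2 = 3.5627
Iter 2: z = 1.6065 + -0.5480i, |z|^2 = 2.8813
Iter 3: z = 0.4036 + -1.5619i, |z|^2 = 2.6024
Iter 4: z = -4.1537 + -1.0617i, |z|^2 = 18.3801
Escaped at iteration 4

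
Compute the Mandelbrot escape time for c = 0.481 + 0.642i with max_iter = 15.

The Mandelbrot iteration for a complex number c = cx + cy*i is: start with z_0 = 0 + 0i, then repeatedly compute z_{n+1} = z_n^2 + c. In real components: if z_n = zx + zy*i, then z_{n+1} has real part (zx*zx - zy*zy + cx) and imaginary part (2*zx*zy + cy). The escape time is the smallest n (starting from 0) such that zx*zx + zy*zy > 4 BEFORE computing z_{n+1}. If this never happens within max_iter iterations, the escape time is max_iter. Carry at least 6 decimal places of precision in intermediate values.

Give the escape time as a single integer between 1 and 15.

Answer: 4

Derivation:
z_0 = 0 + 0i, c = 0.4810 + 0.6420i
Iter 1: z = 0.4810 + 0.6420i, |z|^2 = 0.6435
Iter 2: z = 0.3002 + 1.2596i, |z|^2 = 1.6767
Iter 3: z = -1.0155 + 1.3983i, |z|^2 = 2.9863
Iter 4: z = -0.4429 + -2.1978i, |z|^2 = 5.0266
Escaped at iteration 4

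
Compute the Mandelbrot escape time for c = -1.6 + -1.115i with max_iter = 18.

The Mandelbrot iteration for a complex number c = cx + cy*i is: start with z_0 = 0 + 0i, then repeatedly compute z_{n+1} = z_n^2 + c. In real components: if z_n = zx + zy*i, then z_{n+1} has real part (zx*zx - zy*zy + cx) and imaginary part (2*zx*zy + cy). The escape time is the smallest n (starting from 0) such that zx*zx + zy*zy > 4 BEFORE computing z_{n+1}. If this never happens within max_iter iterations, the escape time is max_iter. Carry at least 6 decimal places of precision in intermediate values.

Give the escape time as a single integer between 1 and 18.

z_0 = 0 + 0i, c = -1.6000 + -1.1150i
Iter 1: z = -1.6000 + -1.1150i, |z|^2 = 3.8032
Iter 2: z = -0.2832 + 2.4530i, |z|^2 = 6.0974
Escaped at iteration 2

Answer: 2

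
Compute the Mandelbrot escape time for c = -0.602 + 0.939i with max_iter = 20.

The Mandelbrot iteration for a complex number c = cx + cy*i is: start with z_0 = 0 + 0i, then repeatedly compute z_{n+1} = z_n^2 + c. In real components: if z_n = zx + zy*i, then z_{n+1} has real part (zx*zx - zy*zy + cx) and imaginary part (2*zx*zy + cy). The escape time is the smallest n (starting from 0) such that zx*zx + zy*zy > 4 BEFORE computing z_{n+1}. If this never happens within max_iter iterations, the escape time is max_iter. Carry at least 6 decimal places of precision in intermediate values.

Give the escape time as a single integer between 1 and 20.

Answer: 4

Derivation:
z_0 = 0 + 0i, c = -0.6020 + 0.9390i
Iter 1: z = -0.6020 + 0.9390i, |z|^2 = 1.2441
Iter 2: z = -1.1213 + -0.1916i, |z|^2 = 1.2940
Iter 3: z = 0.6187 + 1.3686i, |z|^2 = 2.2558
Iter 4: z = -2.0923 + 2.6324i, |z|^2 = 11.3071
Escaped at iteration 4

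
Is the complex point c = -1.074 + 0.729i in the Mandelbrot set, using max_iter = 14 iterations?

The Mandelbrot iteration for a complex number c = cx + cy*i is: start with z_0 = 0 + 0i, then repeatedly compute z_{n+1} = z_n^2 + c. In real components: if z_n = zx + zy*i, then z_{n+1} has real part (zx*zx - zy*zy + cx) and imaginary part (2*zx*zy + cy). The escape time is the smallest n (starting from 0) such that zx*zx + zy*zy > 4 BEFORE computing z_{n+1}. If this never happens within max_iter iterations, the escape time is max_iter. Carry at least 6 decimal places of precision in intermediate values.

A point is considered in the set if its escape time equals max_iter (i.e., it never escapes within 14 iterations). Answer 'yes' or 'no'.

z_0 = 0 + 0i, c = -1.0740 + 0.7290i
Iter 1: z = -1.0740 + 0.7290i, |z|^2 = 1.6849
Iter 2: z = -0.4520 + -0.8369i, |z|^2 = 0.9047
Iter 3: z = -1.5701 + 1.4855i, |z|^2 = 4.6719
Escaped at iteration 3

Answer: no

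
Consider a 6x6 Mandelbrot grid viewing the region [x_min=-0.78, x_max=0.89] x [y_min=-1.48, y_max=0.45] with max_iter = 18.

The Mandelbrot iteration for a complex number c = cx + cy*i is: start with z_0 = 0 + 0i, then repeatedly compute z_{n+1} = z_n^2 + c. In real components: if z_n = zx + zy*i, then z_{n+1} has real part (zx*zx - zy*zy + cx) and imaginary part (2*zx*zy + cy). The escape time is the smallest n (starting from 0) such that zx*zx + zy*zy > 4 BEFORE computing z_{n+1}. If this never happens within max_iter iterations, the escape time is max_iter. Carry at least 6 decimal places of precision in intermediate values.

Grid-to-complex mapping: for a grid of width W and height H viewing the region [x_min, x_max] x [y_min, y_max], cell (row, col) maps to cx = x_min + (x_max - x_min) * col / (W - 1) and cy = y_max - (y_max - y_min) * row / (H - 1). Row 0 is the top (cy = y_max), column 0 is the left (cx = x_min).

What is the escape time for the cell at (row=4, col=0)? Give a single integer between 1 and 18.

z_0 = 0 + 0i, c = -0.7800 + -1.0940i
Iter 1: z = -0.7800 + -1.0940i, |z|^2 = 1.8052
Iter 2: z = -1.3684 + 0.6126i, |z|^2 = 2.2479
Iter 3: z = 0.7173 + -2.7707i, |z|^2 = 8.1914
Escaped at iteration 3

Answer: 3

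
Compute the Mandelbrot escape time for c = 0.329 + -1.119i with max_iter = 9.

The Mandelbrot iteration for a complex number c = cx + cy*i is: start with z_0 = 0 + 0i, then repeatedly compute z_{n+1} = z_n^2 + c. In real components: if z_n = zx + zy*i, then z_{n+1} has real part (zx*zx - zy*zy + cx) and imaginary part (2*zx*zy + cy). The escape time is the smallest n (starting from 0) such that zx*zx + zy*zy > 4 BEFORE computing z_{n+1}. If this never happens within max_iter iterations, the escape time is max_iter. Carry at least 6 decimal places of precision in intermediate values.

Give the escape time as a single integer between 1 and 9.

z_0 = 0 + 0i, c = 0.3290 + -1.1190i
Iter 1: z = 0.3290 + -1.1190i, |z|^2 = 1.3604
Iter 2: z = -0.8149 + -1.8553i, |z|^2 = 4.1062
Escaped at iteration 2

Answer: 2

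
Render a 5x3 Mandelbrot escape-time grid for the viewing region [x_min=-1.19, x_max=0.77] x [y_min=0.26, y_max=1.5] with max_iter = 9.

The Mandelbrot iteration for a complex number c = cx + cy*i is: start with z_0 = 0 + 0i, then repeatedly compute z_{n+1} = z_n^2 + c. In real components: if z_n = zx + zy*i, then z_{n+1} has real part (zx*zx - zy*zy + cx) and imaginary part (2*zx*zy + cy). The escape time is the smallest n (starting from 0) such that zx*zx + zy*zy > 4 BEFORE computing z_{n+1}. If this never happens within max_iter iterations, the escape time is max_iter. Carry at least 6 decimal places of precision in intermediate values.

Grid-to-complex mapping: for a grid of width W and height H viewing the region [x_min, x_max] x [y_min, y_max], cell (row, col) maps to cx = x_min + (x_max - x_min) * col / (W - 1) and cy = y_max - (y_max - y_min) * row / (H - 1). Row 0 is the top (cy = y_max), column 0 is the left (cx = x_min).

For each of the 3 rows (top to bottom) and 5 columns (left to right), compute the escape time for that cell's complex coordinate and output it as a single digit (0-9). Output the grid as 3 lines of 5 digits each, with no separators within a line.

(row=0, col=0): c = -1.1900 + 1.5000i → escape time 2
(row=0, col=1): c = -0.7000 + 1.5000i → escape time 2
(row=0, col=2): c = -0.2100 + 1.5000i → escape time 2
(row=0, col=3): c = 0.2800 + 1.5000i → escape time 2
(row=0, col=4): c = 0.7700 + 1.5000i → escape time 2
(row=1, col=0): c = -1.1900 + 0.8800i → escape time 3
(row=1, col=1): c = -0.7000 + 0.8800i → escape time 4
(row=1, col=2): c = -0.2100 + 0.8800i → escape time 9
(row=1, col=3): c = 0.2800 + 0.8800i → escape time 4
(row=1, col=4): c = 0.7700 + 0.8800i → escape time 2
(row=2, col=0): c = -1.1900 + 0.2600i → escape time 9
(row=2, col=1): c = -0.7000 + 0.2600i → escape time 9
(row=2, col=2): c = -0.2100 + 0.2600i → escape time 9
(row=2, col=3): c = 0.2800 + 0.2600i → escape time 9
(row=2, col=4): c = 0.7700 + 0.2600i → escape time 3

Answer: 22222
34942
99993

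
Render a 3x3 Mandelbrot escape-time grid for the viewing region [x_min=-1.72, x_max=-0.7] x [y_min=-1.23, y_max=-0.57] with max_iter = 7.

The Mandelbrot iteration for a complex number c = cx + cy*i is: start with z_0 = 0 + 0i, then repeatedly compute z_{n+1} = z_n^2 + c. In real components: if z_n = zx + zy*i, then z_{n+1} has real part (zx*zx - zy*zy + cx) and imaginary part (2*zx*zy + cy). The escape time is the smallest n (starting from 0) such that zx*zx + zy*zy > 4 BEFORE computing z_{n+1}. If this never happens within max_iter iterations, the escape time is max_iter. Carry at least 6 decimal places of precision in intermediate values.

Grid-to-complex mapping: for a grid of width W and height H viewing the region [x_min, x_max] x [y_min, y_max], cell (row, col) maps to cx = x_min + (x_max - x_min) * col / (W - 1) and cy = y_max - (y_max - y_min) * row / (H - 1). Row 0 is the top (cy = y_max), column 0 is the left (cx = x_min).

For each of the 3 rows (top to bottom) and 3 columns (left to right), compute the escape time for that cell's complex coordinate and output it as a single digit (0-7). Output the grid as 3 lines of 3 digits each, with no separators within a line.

Answer: 346
234
123

Derivation:
(row=0, col=0): c = -1.7200 + -0.5700i → escape time 3
(row=0, col=1): c = -1.2100 + -0.5700i → escape time 4
(row=0, col=2): c = -0.7000 + -0.5700i → escape time 6
(row=1, col=0): c = -1.7200 + -0.9000i → escape time 2
(row=1, col=1): c = -1.2100 + -0.9000i → escape time 3
(row=1, col=2): c = -0.7000 + -0.9000i → escape time 4
(row=2, col=0): c = -1.7200 + -1.2300i → escape time 1
(row=2, col=1): c = -1.2100 + -1.2300i → escape time 2
(row=2, col=2): c = -0.7000 + -1.2300i → escape time 3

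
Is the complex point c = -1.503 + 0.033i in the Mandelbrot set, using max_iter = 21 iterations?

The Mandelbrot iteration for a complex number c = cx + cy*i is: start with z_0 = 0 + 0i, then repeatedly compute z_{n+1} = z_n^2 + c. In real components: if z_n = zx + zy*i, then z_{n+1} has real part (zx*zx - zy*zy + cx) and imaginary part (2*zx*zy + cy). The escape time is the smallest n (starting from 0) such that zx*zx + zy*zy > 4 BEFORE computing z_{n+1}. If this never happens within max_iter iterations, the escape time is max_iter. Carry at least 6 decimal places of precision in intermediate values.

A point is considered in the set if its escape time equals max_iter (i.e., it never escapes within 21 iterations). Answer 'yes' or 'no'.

Answer: no

Derivation:
z_0 = 0 + 0i, c = -1.5030 + 0.0330i
Iter 1: z = -1.5030 + 0.0330i, |z|^2 = 2.2601
Iter 2: z = 0.7549 + -0.0662i, |z|^2 = 0.5743
Iter 3: z = -0.9375 + -0.0669i, |z|^2 = 0.8833
Iter 4: z = -0.6286 + 0.1585i, |z|^2 = 0.4203
Iter 5: z = -1.1330 + -0.1663i, |z|^2 = 1.3113
Iter 6: z = -0.2470 + 0.4098i, |z|^2 = 0.2290
Iter 7: z = -1.6099 + -0.1695i, |z|^2 = 2.6206
Iter 8: z = 1.0602 + 0.5787i, |z|^2 = 1.4589
Iter 9: z = -0.7140 + 1.2601i, |z|^2 = 2.0976
Iter 10: z = -2.5811 + -1.7663i, |z|^2 = 9.7819
Escaped at iteration 10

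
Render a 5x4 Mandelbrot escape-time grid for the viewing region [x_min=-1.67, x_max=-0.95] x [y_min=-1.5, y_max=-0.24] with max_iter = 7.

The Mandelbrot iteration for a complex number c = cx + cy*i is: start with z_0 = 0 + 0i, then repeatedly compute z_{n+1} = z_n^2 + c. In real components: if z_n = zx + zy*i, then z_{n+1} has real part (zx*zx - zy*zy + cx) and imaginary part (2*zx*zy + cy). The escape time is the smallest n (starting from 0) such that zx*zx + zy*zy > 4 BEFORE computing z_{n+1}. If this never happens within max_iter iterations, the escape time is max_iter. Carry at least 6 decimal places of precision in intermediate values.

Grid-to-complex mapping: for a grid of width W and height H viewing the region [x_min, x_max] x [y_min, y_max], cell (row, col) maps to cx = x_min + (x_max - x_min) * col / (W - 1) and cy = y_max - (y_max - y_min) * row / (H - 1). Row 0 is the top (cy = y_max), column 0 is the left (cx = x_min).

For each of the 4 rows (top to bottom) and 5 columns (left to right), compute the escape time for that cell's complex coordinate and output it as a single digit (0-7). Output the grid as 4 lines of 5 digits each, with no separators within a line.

(row=0, col=0): c = -1.6700 + -0.2400i → escape time 4
(row=0, col=1): c = -1.4900 + -0.2400i → escape time 5
(row=0, col=2): c = -1.3100 + -0.2400i → escape time 7
(row=0, col=3): c = -1.1300 + -0.2400i → escape time 7
(row=0, col=4): c = -0.9500 + -0.2400i → escape time 7
(row=1, col=0): c = -1.6700 + -0.6600i → escape time 3
(row=1, col=1): c = -1.4900 + -0.6600i → escape time 3
(row=1, col=2): c = -1.3100 + -0.6600i → escape time 3
(row=1, col=3): c = -1.1300 + -0.6600i → escape time 3
(row=1, col=4): c = -0.9500 + -0.6600i → escape time 4
(row=2, col=0): c = -1.6700 + -1.0800i → escape time 2
(row=2, col=1): c = -1.4900 + -1.0800i → escape time 2
(row=2, col=2): c = -1.3100 + -1.0800i → escape time 3
(row=2, col=3): c = -1.1300 + -1.0800i → escape time 3
(row=2, col=4): c = -0.9500 + -1.0800i → escape time 3
(row=3, col=0): c = -1.6700 + -1.5000i → escape time 1
(row=3, col=1): c = -1.4900 + -1.5000i → escape time 1
(row=3, col=2): c = -1.3100 + -1.5000i → escape time 2
(row=3, col=3): c = -1.1300 + -1.5000i → escape time 2
(row=3, col=4): c = -0.9500 + -1.5000i → escape time 2

Answer: 45777
33334
22333
11222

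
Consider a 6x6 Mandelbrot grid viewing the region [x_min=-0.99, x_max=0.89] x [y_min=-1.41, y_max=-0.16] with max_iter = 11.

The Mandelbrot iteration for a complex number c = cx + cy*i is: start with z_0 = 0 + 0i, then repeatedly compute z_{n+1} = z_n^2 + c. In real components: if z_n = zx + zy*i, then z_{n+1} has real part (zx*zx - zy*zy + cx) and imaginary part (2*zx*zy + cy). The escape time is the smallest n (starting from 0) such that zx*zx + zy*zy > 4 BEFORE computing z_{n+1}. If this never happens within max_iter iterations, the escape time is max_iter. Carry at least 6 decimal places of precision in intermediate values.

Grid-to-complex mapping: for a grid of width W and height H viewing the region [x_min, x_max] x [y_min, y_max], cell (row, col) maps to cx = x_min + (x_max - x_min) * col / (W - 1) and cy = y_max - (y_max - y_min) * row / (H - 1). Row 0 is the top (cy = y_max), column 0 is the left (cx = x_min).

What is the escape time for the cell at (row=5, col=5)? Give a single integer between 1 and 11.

Answer: 2

Derivation:
z_0 = 0 + 0i, c = 0.8900 + -1.4100i
Iter 1: z = 0.8900 + -1.4100i, |z|^2 = 2.7802
Iter 2: z = -0.3060 + -3.9198i, |z|^2 = 15.4585
Escaped at iteration 2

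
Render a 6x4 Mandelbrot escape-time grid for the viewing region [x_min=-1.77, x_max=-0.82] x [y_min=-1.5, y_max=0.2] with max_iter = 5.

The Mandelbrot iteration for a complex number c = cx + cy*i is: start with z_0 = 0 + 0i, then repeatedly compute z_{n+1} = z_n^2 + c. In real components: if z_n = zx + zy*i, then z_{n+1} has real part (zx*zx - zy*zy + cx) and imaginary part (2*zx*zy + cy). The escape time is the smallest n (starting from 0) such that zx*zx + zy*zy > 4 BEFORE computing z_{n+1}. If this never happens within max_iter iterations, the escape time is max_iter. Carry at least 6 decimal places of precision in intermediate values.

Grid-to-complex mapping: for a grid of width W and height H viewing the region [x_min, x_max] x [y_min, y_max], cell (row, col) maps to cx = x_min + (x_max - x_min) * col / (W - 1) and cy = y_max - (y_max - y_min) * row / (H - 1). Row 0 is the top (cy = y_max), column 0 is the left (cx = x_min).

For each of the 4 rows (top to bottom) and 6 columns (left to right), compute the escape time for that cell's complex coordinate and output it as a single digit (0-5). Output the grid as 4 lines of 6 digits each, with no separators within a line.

Answer: 455555
345555
123333
111222

Derivation:
(row=0, col=0): c = -1.7700 + 0.2000i → escape time 4
(row=0, col=1): c = -1.5800 + 0.2000i → escape time 5
(row=0, col=2): c = -1.3900 + 0.2000i → escape time 5
(row=0, col=3): c = -1.2000 + 0.2000i → escape time 5
(row=0, col=4): c = -1.0100 + 0.2000i → escape time 5
(row=0, col=5): c = -0.8200 + 0.2000i → escape time 5
(row=1, col=0): c = -1.7700 + -0.3667i → escape time 3
(row=1, col=1): c = -1.5800 + -0.3667i → escape time 4
(row=1, col=2): c = -1.3900 + -0.3667i → escape time 5
(row=1, col=3): c = -1.2000 + -0.3667i → escape time 5
(row=1, col=4): c = -1.0100 + -0.3667i → escape time 5
(row=1, col=5): c = -0.8200 + -0.3667i → escape time 5
(row=2, col=0): c = -1.7700 + -0.9333i → escape time 1
(row=2, col=1): c = -1.5800 + -0.9333i → escape time 2
(row=2, col=2): c = -1.3900 + -0.9333i → escape time 3
(row=2, col=3): c = -1.2000 + -0.9333i → escape time 3
(row=2, col=4): c = -1.0100 + -0.9333i → escape time 3
(row=2, col=5): c = -0.8200 + -0.9333i → escape time 3
(row=3, col=0): c = -1.7700 + -1.5000i → escape time 1
(row=3, col=1): c = -1.5800 + -1.5000i → escape time 1
(row=3, col=2): c = -1.3900 + -1.5000i → escape time 1
(row=3, col=3): c = -1.2000 + -1.5000i → escape time 2
(row=3, col=4): c = -1.0100 + -1.5000i → escape time 2
(row=3, col=5): c = -0.8200 + -1.5000i → escape time 2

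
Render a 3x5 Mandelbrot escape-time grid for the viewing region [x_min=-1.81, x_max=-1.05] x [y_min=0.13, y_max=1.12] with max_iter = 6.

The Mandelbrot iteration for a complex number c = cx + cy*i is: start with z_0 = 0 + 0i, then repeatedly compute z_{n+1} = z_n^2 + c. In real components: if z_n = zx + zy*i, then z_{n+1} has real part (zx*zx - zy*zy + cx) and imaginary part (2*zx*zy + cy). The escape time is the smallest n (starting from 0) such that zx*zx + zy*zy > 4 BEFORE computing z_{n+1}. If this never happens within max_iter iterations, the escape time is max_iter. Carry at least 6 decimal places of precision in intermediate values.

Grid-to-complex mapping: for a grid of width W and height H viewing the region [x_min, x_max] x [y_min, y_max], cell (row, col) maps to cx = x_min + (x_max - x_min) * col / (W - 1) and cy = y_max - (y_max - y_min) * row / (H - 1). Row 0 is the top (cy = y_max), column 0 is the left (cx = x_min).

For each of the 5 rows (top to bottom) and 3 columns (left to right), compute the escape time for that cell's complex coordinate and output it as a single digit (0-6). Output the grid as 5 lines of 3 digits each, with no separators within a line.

Answer: 123
133
334
356
466

Derivation:
(row=0, col=0): c = -1.8100 + 1.1200i → escape time 1
(row=0, col=1): c = -1.4300 + 1.1200i → escape time 2
(row=0, col=2): c = -1.0500 + 1.1200i → escape time 3
(row=1, col=0): c = -1.8100 + 0.8725i → escape time 1
(row=1, col=1): c = -1.4300 + 0.8725i → escape time 3
(row=1, col=2): c = -1.0500 + 0.8725i → escape time 3
(row=2, col=0): c = -1.8100 + 0.6250i → escape time 3
(row=2, col=1): c = -1.4300 + 0.6250i → escape time 3
(row=2, col=2): c = -1.0500 + 0.6250i → escape time 4
(row=3, col=0): c = -1.8100 + 0.3775i → escape time 3
(row=3, col=1): c = -1.4300 + 0.3775i → escape time 5
(row=3, col=2): c = -1.0500 + 0.3775i → escape time 6
(row=4, col=0): c = -1.8100 + 0.1300i → escape time 4
(row=4, col=1): c = -1.4300 + 0.1300i → escape time 6
(row=4, col=2): c = -1.0500 + 0.1300i → escape time 6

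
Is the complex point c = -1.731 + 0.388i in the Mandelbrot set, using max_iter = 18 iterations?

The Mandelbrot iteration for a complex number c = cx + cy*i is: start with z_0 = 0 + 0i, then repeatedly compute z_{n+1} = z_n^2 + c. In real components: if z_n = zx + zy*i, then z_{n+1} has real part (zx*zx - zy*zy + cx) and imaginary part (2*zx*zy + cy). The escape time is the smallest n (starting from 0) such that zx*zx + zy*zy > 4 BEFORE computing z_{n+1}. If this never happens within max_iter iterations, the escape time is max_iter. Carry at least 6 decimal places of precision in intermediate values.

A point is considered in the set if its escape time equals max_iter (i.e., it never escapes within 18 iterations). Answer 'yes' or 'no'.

z_0 = 0 + 0i, c = -1.7310 + 0.3880i
Iter 1: z = -1.7310 + 0.3880i, |z|^2 = 3.1469
Iter 2: z = 1.1148 + -0.9553i, |z|^2 = 2.1553
Iter 3: z = -1.4007 + -1.7419i, |z|^2 = 4.9961
Escaped at iteration 3

Answer: no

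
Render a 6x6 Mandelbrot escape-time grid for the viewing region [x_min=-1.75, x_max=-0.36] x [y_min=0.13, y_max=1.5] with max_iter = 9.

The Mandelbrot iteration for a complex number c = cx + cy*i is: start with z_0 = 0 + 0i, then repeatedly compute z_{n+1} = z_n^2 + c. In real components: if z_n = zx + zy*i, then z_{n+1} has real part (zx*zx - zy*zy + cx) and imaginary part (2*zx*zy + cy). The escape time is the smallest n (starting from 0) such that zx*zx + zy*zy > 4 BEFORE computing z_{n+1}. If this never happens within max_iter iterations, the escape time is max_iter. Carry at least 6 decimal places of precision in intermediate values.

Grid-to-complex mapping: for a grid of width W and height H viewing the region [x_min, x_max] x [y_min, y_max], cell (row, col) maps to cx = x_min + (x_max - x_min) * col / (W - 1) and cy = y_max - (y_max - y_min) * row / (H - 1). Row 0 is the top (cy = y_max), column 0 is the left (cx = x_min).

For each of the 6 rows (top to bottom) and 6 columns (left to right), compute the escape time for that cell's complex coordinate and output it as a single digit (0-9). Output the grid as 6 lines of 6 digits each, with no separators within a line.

(row=0, col=0): c = -1.7500 + 1.5000i → escape time 1
(row=0, col=1): c = -1.4720 + 1.5000i → escape time 1
(row=0, col=2): c = -1.1940 + 1.5000i → escape time 2
(row=0, col=3): c = -0.9160 + 1.5000i → escape time 2
(row=0, col=4): c = -0.6380 + 1.5000i → escape time 2
(row=0, col=5): c = -0.3600 + 1.5000i → escape time 2
(row=1, col=0): c = -1.7500 + 1.2260i → escape time 1
(row=1, col=1): c = -1.4720 + 1.2260i → escape time 2
(row=1, col=2): c = -1.1940 + 1.2260i → escape time 2
(row=1, col=3): c = -0.9160 + 1.2260i → escape time 3
(row=1, col=4): c = -0.6380 + 1.2260i → escape time 3
(row=1, col=5): c = -0.3600 + 1.2260i → escape time 3
(row=2, col=0): c = -1.7500 + 0.9520i → escape time 2
(row=2, col=1): c = -1.4720 + 0.9520i → escape time 3
(row=2, col=2): c = -1.1940 + 0.9520i → escape time 3
(row=2, col=3): c = -0.9160 + 0.9520i → escape time 3
(row=2, col=4): c = -0.6380 + 0.9520i → escape time 4
(row=2, col=5): c = -0.3600 + 0.9520i → escape time 5
(row=3, col=0): c = -1.7500 + 0.6780i → escape time 3
(row=3, col=1): c = -1.4720 + 0.6780i → escape time 3
(row=3, col=2): c = -1.1940 + 0.6780i → escape time 3
(row=3, col=3): c = -0.9160 + 0.6780i → escape time 4
(row=3, col=4): c = -0.6380 + 0.6780i → escape time 8
(row=3, col=5): c = -0.3600 + 0.6780i → escape time 9
(row=4, col=0): c = -1.7500 + 0.4040i → escape time 3
(row=4, col=1): c = -1.4720 + 0.4040i → escape time 4
(row=4, col=2): c = -1.1940 + 0.4040i → escape time 7
(row=4, col=3): c = -0.9160 + 0.4040i → escape time 7
(row=4, col=4): c = -0.6380 + 0.4040i → escape time 9
(row=4, col=5): c = -0.3600 + 0.4040i → escape time 9
(row=5, col=0): c = -1.7500 + 0.1300i → escape time 4
(row=5, col=1): c = -1.4720 + 0.1300i → escape time 7
(row=5, col=2): c = -1.1940 + 0.1300i → escape time 9
(row=5, col=3): c = -0.9160 + 0.1300i → escape time 9
(row=5, col=4): c = -0.6380 + 0.1300i → escape time 9
(row=5, col=5): c = -0.3600 + 0.1300i → escape time 9

Answer: 112222
122333
233345
333489
347799
479999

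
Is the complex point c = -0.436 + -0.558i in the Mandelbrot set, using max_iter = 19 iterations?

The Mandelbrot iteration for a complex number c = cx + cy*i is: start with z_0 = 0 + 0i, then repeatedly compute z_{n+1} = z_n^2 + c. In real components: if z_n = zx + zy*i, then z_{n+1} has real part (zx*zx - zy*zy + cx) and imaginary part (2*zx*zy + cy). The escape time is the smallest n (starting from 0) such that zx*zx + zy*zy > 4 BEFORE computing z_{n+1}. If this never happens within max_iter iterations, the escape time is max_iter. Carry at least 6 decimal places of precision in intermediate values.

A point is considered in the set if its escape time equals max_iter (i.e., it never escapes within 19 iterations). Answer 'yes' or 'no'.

z_0 = 0 + 0i, c = -0.4360 + -0.5580i
Iter 1: z = -0.4360 + -0.5580i, |z|^2 = 0.5015
Iter 2: z = -0.5573 + -0.0714i, |z|^2 = 0.3156
Iter 3: z = -0.1306 + -0.4784i, |z|^2 = 0.2459
Iter 4: z = -0.6478 + -0.4331i, |z|^2 = 0.6072
Iter 5: z = -0.2039 + 0.0031i, |z|^2 = 0.0416
Iter 6: z = -0.3944 + -0.5593i, |z|^2 = 0.4684
Iter 7: z = -0.5932 + -0.1168i, |z|^2 = 0.3655
Iter 8: z = -0.0977 + -0.4194i, |z|^2 = 0.1855
Iter 9: z = -0.6024 + -0.4760i, |z|^2 = 0.5894
Iter 10: z = -0.2997 + 0.0155i, |z|^2 = 0.0901
Iter 11: z = -0.3464 + -0.5673i, |z|^2 = 0.4418
Iter 12: z = -0.6378 + -0.1650i, |z|^2 = 0.4340
Iter 13: z = -0.0564 + -0.3475i, |z|^2 = 0.1240
Iter 14: z = -0.5536 + -0.5188i, |z|^2 = 0.5756
Iter 15: z = -0.3987 + 0.0164i, |z|^2 = 0.1592
Iter 16: z = -0.2773 + -0.5710i, |z|^2 = 0.4030
Iter 17: z = -0.6852 + -0.2413i, |z|^2 = 0.5277
Iter 18: z = -0.0247 + -0.2274i, |z|^2 = 0.0523
Did not escape in 19 iterations → in set

Answer: yes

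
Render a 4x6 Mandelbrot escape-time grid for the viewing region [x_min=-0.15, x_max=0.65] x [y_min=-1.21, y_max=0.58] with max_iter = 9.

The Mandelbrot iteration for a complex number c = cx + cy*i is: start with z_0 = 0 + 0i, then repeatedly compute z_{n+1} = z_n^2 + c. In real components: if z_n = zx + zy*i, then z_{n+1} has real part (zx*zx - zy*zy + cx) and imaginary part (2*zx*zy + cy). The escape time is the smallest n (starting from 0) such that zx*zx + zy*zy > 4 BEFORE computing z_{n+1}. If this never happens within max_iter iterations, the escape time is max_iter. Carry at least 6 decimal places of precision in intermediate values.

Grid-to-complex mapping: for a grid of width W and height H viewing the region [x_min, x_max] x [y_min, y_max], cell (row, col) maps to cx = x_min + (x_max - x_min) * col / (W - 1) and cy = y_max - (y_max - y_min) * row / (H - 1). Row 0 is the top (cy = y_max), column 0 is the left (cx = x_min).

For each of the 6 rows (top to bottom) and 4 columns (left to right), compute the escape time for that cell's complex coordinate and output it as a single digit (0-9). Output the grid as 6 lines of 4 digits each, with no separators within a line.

(row=0, col=0): c = -0.1500 + 0.5800i → escape time 9
(row=0, col=1): c = 0.1167 + 0.5800i → escape time 9
(row=0, col=2): c = 0.3833 + 0.5800i → escape time 9
(row=0, col=3): c = 0.6500 + 0.5800i → escape time 3
(row=1, col=0): c = -0.1500 + 0.2220i → escape time 9
(row=1, col=1): c = 0.1167 + 0.2220i → escape time 9
(row=1, col=2): c = 0.3833 + 0.2220i → escape time 9
(row=1, col=3): c = 0.6500 + 0.2220i → escape time 4
(row=2, col=0): c = -0.1500 + -0.1360i → escape time 9
(row=2, col=1): c = 0.1167 + -0.1360i → escape time 9
(row=2, col=2): c = 0.3833 + -0.1360i → escape time 9
(row=2, col=3): c = 0.6500 + -0.1360i → escape time 4
(row=3, col=0): c = -0.1500 + -0.4940i → escape time 9
(row=3, col=1): c = 0.1167 + -0.4940i → escape time 9
(row=3, col=2): c = 0.3833 + -0.4940i → escape time 8
(row=3, col=3): c = 0.6500 + -0.4940i → escape time 3
(row=4, col=0): c = -0.1500 + -0.8520i → escape time 9
(row=4, col=1): c = 0.1167 + -0.8520i → escape time 5
(row=4, col=2): c = 0.3833 + -0.8520i → escape time 4
(row=4, col=3): c = 0.6500 + -0.8520i → escape time 3
(row=5, col=0): c = -0.1500 + -1.2100i → escape time 3
(row=5, col=1): c = 0.1167 + -1.2100i → escape time 2
(row=5, col=2): c = 0.3833 + -1.2100i → escape time 2
(row=5, col=3): c = 0.6500 + -1.2100i → escape time 2

Answer: 9993
9994
9994
9983
9543
3222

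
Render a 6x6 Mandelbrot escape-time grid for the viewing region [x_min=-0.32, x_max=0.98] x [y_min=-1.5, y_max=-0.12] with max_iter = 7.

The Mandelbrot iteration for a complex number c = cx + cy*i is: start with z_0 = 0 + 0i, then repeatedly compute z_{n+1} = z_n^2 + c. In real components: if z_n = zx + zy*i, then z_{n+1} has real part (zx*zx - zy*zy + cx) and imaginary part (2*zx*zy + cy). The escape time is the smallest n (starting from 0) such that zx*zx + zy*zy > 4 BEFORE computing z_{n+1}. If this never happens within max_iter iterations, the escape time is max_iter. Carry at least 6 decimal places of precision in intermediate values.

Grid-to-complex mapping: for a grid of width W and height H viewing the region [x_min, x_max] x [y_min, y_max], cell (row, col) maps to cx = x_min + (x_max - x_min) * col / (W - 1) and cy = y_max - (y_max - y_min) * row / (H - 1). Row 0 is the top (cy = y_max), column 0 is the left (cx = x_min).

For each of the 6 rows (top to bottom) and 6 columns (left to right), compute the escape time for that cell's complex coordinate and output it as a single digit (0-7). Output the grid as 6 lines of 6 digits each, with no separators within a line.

Answer: 777633
777732
777432
574322
332222
222222

Derivation:
(row=0, col=0): c = -0.3200 + -0.1200i → escape time 7
(row=0, col=1): c = -0.0600 + -0.1200i → escape time 7
(row=0, col=2): c = 0.2000 + -0.1200i → escape time 7
(row=0, col=3): c = 0.4600 + -0.1200i → escape time 6
(row=0, col=4): c = 0.7200 + -0.1200i → escape time 3
(row=0, col=5): c = 0.9800 + -0.1200i → escape time 3
(row=1, col=0): c = -0.3200 + -0.3960i → escape time 7
(row=1, col=1): c = -0.0600 + -0.3960i → escape time 7
(row=1, col=2): c = 0.2000 + -0.3960i → escape time 7
(row=1, col=3): c = 0.4600 + -0.3960i → escape time 7
(row=1, col=4): c = 0.7200 + -0.3960i → escape time 3
(row=1, col=5): c = 0.9800 + -0.3960i → escape time 2
(row=2, col=0): c = -0.3200 + -0.6720i → escape time 7
(row=2, col=1): c = -0.0600 + -0.6720i → escape time 7
(row=2, col=2): c = 0.2000 + -0.6720i → escape time 7
(row=2, col=3): c = 0.4600 + -0.6720i → escape time 4
(row=2, col=4): c = 0.7200 + -0.6720i → escape time 3
(row=2, col=5): c = 0.9800 + -0.6720i → escape time 2
(row=3, col=0): c = -0.3200 + -0.9480i → escape time 5
(row=3, col=1): c = -0.0600 + -0.9480i → escape time 7
(row=3, col=2): c = 0.2000 + -0.9480i → escape time 4
(row=3, col=3): c = 0.4600 + -0.9480i → escape time 3
(row=3, col=4): c = 0.7200 + -0.9480i → escape time 2
(row=3, col=5): c = 0.9800 + -0.9480i → escape time 2
(row=4, col=0): c = -0.3200 + -1.2240i → escape time 3
(row=4, col=1): c = -0.0600 + -1.2240i → escape time 3
(row=4, col=2): c = 0.2000 + -1.2240i → escape time 2
(row=4, col=3): c = 0.4600 + -1.2240i → escape time 2
(row=4, col=4): c = 0.7200 + -1.2240i → escape time 2
(row=4, col=5): c = 0.9800 + -1.2240i → escape time 2
(row=5, col=0): c = -0.3200 + -1.5000i → escape time 2
(row=5, col=1): c = -0.0600 + -1.5000i → escape time 2
(row=5, col=2): c = 0.2000 + -1.5000i → escape time 2
(row=5, col=3): c = 0.4600 + -1.5000i → escape time 2
(row=5, col=4): c = 0.7200 + -1.5000i → escape time 2
(row=5, col=5): c = 0.9800 + -1.5000i → escape time 2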